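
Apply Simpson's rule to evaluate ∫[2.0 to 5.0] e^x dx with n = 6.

f(x) = e^x
a = 2.0, b = 5.0, n = 6
h = (b - a)/n = 0.500000

Simpson's rule: (h/3)[f(x₀) + 4f(x₁) + 2f(x₂) + ... + f(xₙ)]

x_0 = 2.0000, f(x_0) = 7.389056, coefficient = 1
x_1 = 2.5000, f(x_1) = 12.182494, coefficient = 4
x_2 = 3.0000, f(x_2) = 20.085537, coefficient = 2
x_3 = 3.5000, f(x_3) = 33.115452, coefficient = 4
x_4 = 4.0000, f(x_4) = 54.598150, coefficient = 2
x_5 = 4.5000, f(x_5) = 90.017131, coefficient = 4
x_6 = 5.0000, f(x_6) = 148.413159, coefficient = 1

I ≈ (0.500000/3) × 846.429898 = 141.071650
Exact value: 141.024103
Error: 0.047547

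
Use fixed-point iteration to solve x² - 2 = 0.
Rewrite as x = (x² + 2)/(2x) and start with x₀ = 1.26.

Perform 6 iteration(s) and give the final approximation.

Equation: x² - 2 = 0
Fixed-point form: x = (x² + 2)/(2x)
x₀ = 1.26

x_1 = g(1.260000) = 1.423651
x_2 = g(1.423651) = 1.414245
x_3 = g(1.414245) = 1.414214
x_4 = g(1.414214) = 1.414214
x_5 = g(1.414214) = 1.414214
x_6 = g(1.414214) = 1.414214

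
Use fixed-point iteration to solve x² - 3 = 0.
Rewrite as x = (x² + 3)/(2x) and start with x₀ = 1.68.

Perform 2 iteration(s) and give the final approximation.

Equation: x² - 3 = 0
Fixed-point form: x = (x² + 3)/(2x)
x₀ = 1.68

x_1 = g(1.680000) = 1.732857
x_2 = g(1.732857) = 1.732051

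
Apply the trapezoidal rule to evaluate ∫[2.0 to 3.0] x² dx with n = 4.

f(x) = x²
a = 2.0, b = 3.0, n = 4
h = (b - a)/n = 0.250000

Trapezoidal rule: (h/2)[f(x₀) + 2f(x₁) + 2f(x₂) + ... + f(xₙ)]

x_0 = 2.0000, f(x_0) = 4.000000, coefficient = 1
x_1 = 2.2500, f(x_1) = 5.062500, coefficient = 2
x_2 = 2.5000, f(x_2) = 6.250000, coefficient = 2
x_3 = 2.7500, f(x_3) = 7.562500, coefficient = 2
x_4 = 3.0000, f(x_4) = 9.000000, coefficient = 1

I ≈ (0.250000/2) × 50.750000 = 6.343750
Exact value: 6.333333
Error: 0.010417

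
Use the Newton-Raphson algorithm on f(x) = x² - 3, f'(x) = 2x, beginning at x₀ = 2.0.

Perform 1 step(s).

f(x) = x² - 3
f'(x) = 2x
x₀ = 2.0

Newton-Raphson formula: x_{n+1} = x_n - f(x_n)/f'(x_n)

Iteration 1:
  f(2.000000) = 1.000000
  f'(2.000000) = 4.000000
  x_1 = 2.000000 - 1.000000/4.000000 = 1.750000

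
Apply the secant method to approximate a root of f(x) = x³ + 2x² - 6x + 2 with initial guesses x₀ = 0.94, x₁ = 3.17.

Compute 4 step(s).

f(x) = x³ + 2x² - 6x + 2
x₀ = 0.94, x₁ = 3.17

Secant formula: x_{n+1} = x_n - f(x_n)(x_n - x_{n-1})/(f(x_n) - f(x_{n-1}))

Iteration 1:
  f(0.940000) = -1.042216
  f(3.170000) = 34.932813
  x_2 = 3.170000 - 34.932813×(3.170000 - 0.940000)/(34.932813 - (-1.042216))
       = 1.004604
Iteration 2:
  f(3.170000) = 34.932813
  f(1.004604) = -0.995290
  x_3 = 1.004604 - (-0.995290)×(1.004604 - 3.170000)/(-0.995290 - 34.932813)
       = 1.064591
Iteration 3:
  f(1.004604) = -0.995290
  f(1.064591) = -0.914280
  x_4 = 1.064591 - (-0.914280)×(1.064591 - 1.004604)/(-0.914280 - (-0.995290))
       = 1.741602
Iteration 4:
  f(1.064591) = -0.914280
  f(1.741602) = 2.899329
  x_5 = 1.741602 - 2.899329×(1.741602 - 1.064591)/(2.899329 - (-0.914280))
       = 1.226898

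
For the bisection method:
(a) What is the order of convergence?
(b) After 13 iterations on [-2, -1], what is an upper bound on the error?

(a) Bisection has linear (order 1) convergence; the error is halved each step.

(b) Error bound = (b-a)/2^n = (-1 - (-2))/2^{13}
    = 1/2^{13}

(a) 1 (linear); (b) error ≤ 1.22e-04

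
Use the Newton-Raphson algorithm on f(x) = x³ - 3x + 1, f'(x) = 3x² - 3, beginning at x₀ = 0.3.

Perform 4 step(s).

f(x) = x³ - 3x + 1
f'(x) = 3x² - 3
x₀ = 0.3

Newton-Raphson formula: x_{n+1} = x_n - f(x_n)/f'(x_n)

Iteration 1:
  f(0.300000) = 0.127000
  f'(0.300000) = -2.730000
  x_1 = 0.300000 - 0.127000/(-2.730000) = 0.346520
Iteration 2:
  f(0.346520) = 0.002048
  f'(0.346520) = -2.639771
  x_2 = 0.346520 - 0.002048/(-2.639771) = 0.347296
Iteration 3:
  f(0.347296) = 0.000001
  f'(0.347296) = -2.638156
  x_3 = 0.347296 - 0.000001/(-2.638156) = 0.347296
Iteration 4:
  f(0.347296) = 0.000000
  f'(0.347296) = -2.638156
  x_4 = 0.347296 - 0.000000/(-2.638156) = 0.347296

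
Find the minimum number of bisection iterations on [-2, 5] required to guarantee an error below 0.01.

We need (b-a)/2^n ≤ 0.01
(5 - (-2))/2^n ≤ 0.01
7/2^n ≤ 0.01
2^n ≥ 700
n ≥ log₂(700) = 9.45
n ≥ 10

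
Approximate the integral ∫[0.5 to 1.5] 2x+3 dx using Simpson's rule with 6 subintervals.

f(x) = 2x+3
a = 0.5, b = 1.5, n = 6
h = (b - a)/n = 0.166667

Simpson's rule: (h/3)[f(x₀) + 4f(x₁) + 2f(x₂) + ... + f(xₙ)]

x_0 = 0.5000, f(x_0) = 4.000000, coefficient = 1
x_1 = 0.6667, f(x_1) = 4.333333, coefficient = 4
x_2 = 0.8333, f(x_2) = 4.666667, coefficient = 2
x_3 = 1.0000, f(x_3) = 5.000000, coefficient = 4
x_4 = 1.1667, f(x_4) = 5.333333, coefficient = 2
x_5 = 1.3333, f(x_5) = 5.666667, coefficient = 4
x_6 = 1.5000, f(x_6) = 6.000000, coefficient = 1

I ≈ (0.166667/3) × 90.000000 = 5.000000
Exact value: 5.000000
Error: 0.000000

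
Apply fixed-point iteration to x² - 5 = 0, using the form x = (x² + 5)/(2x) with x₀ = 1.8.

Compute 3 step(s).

Equation: x² - 5 = 0
Fixed-point form: x = (x² + 5)/(2x)
x₀ = 1.8

x_1 = g(1.800000) = 2.288889
x_2 = g(2.288889) = 2.236677
x_3 = g(2.236677) = 2.236068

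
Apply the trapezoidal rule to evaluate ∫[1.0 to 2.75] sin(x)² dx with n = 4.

f(x) = sin(x)²
a = 1.0, b = 2.75, n = 4
h = (b - a)/n = 0.437500

Trapezoidal rule: (h/2)[f(x₀) + 2f(x₁) + 2f(x₂) + ... + f(xₙ)]

x_0 = 1.0000, f(x_0) = 0.708073, coefficient = 1
x_1 = 1.4375, f(x_1) = 0.982337, coefficient = 2
x_2 = 1.8750, f(x_2) = 0.910280, coefficient = 2
x_3 = 2.3125, f(x_3) = 0.543639, coefficient = 2
x_4 = 2.7500, f(x_4) = 0.145665, coefficient = 1

I ≈ (0.437500/2) × 5.726250 = 1.252617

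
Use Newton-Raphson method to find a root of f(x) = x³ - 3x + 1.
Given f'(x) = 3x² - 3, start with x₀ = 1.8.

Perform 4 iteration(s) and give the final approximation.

f(x) = x³ - 3x + 1
f'(x) = 3x² - 3
x₀ = 1.8

Newton-Raphson formula: x_{n+1} = x_n - f(x_n)/f'(x_n)

Iteration 1:
  f(1.800000) = 1.432000
  f'(1.800000) = 6.720000
  x_1 = 1.800000 - 1.432000/6.720000 = 1.586905
Iteration 2:
  f(1.586905) = 0.235535
  f'(1.586905) = 4.554800
  x_2 = 1.586905 - 0.235535/4.554800 = 1.535193
Iteration 3:
  f(1.535193) = 0.012592
  f'(1.535193) = 4.070456
  x_3 = 1.535193 - 0.012592/4.070456 = 1.532100
Iteration 4:
  f(1.532100) = 0.000044
  f'(1.532100) = 4.041989
  x_4 = 1.532100 - 0.000044/4.041989 = 1.532089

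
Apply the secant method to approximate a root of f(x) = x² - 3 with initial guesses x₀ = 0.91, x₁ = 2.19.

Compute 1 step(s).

f(x) = x² - 3
x₀ = 0.91, x₁ = 2.19

Secant formula: x_{n+1} = x_n - f(x_n)(x_n - x_{n-1})/(f(x_n) - f(x_{n-1}))

Iteration 1:
  f(0.910000) = -2.171900
  f(2.190000) = 1.796100
  x_2 = 2.190000 - 1.796100×(2.190000 - 0.910000)/(1.796100 - (-2.171900))
       = 1.610613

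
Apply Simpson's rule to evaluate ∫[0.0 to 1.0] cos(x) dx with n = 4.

f(x) = cos(x)
a = 0.0, b = 1.0, n = 4
h = (b - a)/n = 0.250000

Simpson's rule: (h/3)[f(x₀) + 4f(x₁) + 2f(x₂) + ... + f(xₙ)]

x_0 = 0.0000, f(x_0) = 1.000000, coefficient = 1
x_1 = 0.2500, f(x_1) = 0.968912, coefficient = 4
x_2 = 0.5000, f(x_2) = 0.877583, coefficient = 2
x_3 = 0.7500, f(x_3) = 0.731689, coefficient = 4
x_4 = 1.0000, f(x_4) = 0.540302, coefficient = 1

I ≈ (0.250000/3) × 10.097873 = 0.841489
Exact value: 0.841471
Error: 0.000018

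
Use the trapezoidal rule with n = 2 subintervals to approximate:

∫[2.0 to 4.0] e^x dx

f(x) = e^x
a = 2.0, b = 4.0, n = 2
h = (b - a)/n = 1.000000

Trapezoidal rule: (h/2)[f(x₀) + 2f(x₁) + 2f(x₂) + ... + f(xₙ)]

x_0 = 2.0000, f(x_0) = 7.389056, coefficient = 1
x_1 = 3.0000, f(x_1) = 20.085537, coefficient = 2
x_2 = 4.0000, f(x_2) = 54.598150, coefficient = 1

I ≈ (1.000000/2) × 102.158280 = 51.079140
Exact value: 47.209094
Error: 3.870046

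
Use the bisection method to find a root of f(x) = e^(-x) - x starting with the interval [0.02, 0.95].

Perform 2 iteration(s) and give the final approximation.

f(x) = e^(-x) - x
Initial interval: [0.02, 0.95]

Iteration 1:
  c_1 = (0.020000 + 0.950000)/2 = 0.485000
  f(c_1) = f(0.485000) = 0.130697
  f(a) × f(c) ≥ 0, new interval: [0.485000, 0.950000]
Iteration 2:
  c_2 = (0.485000 + 0.950000)/2 = 0.717500
  f(c_2) = f(0.717500) = -0.229529
  f(a) × f(c) < 0, new interval: [0.485000, 0.717500]

After 2 iteration(s), the approximation is c_2 = 0.717500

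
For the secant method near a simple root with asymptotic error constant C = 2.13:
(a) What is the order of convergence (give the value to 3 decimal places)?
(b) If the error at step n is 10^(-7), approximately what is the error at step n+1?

(a) Secant method has superlinear convergence with order φ = (1+√5)/2 ≈ 1.618.
    This means |e_{n+1}| ≈ C|e_n|^1.618.

(b) With |e_n| = 10^(-7) and C = 2.13:
    |e_{n+1}| ≈ 2.13 × (10^(-7))^1.618 = 2.13 × 10^(-11.33)

(a) ≈ 1.618 (golden ratio); (b) |e_{n+1}| ≈ 1.005e-11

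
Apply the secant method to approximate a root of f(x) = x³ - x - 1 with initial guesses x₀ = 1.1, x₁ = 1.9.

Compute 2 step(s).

f(x) = x³ - x - 1
x₀ = 1.1, x₁ = 1.9

Secant formula: x_{n+1} = x_n - f(x_n)(x_n - x_{n-1})/(f(x_n) - f(x_{n-1}))

Iteration 1:
  f(1.100000) = -0.769000
  f(1.900000) = 3.959000
  x_2 = 1.900000 - 3.959000×(1.900000 - 1.100000)/(3.959000 - (-0.769000))
       = 1.230118
Iteration 2:
  f(1.900000) = 3.959000
  f(1.230118) = -0.368714
  x_3 = 1.230118 - (-0.368714)×(1.230118 - 1.900000)/(-0.368714 - 3.959000)
       = 1.287191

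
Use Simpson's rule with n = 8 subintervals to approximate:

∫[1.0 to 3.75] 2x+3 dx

f(x) = 2x+3
a = 1.0, b = 3.75, n = 8
h = (b - a)/n = 0.343750

Simpson's rule: (h/3)[f(x₀) + 4f(x₁) + 2f(x₂) + ... + f(xₙ)]

x_0 = 1.0000, f(x_0) = 5.000000, coefficient = 1
x_1 = 1.3438, f(x_1) = 5.687500, coefficient = 4
x_2 = 1.6875, f(x_2) = 6.375000, coefficient = 2
x_3 = 2.0312, f(x_3) = 7.062500, coefficient = 4
x_4 = 2.3750, f(x_4) = 7.750000, coefficient = 2
x_5 = 2.7188, f(x_5) = 8.437500, coefficient = 4
x_6 = 3.0625, f(x_6) = 9.125000, coefficient = 2
x_7 = 3.4062, f(x_7) = 9.812500, coefficient = 4
x_8 = 3.7500, f(x_8) = 10.500000, coefficient = 1

I ≈ (0.343750/3) × 186.000000 = 21.312500
Exact value: 21.312500
Error: 0.000000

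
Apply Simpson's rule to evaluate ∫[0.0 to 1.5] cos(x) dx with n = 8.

f(x) = cos(x)
a = 0.0, b = 1.5, n = 8
h = (b - a)/n = 0.187500

Simpson's rule: (h/3)[f(x₀) + 4f(x₁) + 2f(x₂) + ... + f(xₙ)]

x_0 = 0.0000, f(x_0) = 1.000000, coefficient = 1
x_1 = 0.1875, f(x_1) = 0.982473, coefficient = 4
x_2 = 0.3750, f(x_2) = 0.930508, coefficient = 2
x_3 = 0.5625, f(x_3) = 0.845924, coefficient = 4
x_4 = 0.7500, f(x_4) = 0.731689, coefficient = 2
x_5 = 0.9375, f(x_5) = 0.591805, coefficient = 4
x_6 = 1.1250, f(x_6) = 0.431177, coefficient = 2
x_7 = 1.3125, f(x_7) = 0.255434, coefficient = 4
x_8 = 1.5000, f(x_8) = 0.070737, coefficient = 1

I ≈ (0.187500/3) × 15.960030 = 0.997502
Exact value: 0.997495
Error: 0.000007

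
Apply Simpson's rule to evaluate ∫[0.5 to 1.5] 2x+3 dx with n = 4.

f(x) = 2x+3
a = 0.5, b = 1.5, n = 4
h = (b - a)/n = 0.250000

Simpson's rule: (h/3)[f(x₀) + 4f(x₁) + 2f(x₂) + ... + f(xₙ)]

x_0 = 0.5000, f(x_0) = 4.000000, coefficient = 1
x_1 = 0.7500, f(x_1) = 4.500000, coefficient = 4
x_2 = 1.0000, f(x_2) = 5.000000, coefficient = 2
x_3 = 1.2500, f(x_3) = 5.500000, coefficient = 4
x_4 = 1.5000, f(x_4) = 6.000000, coefficient = 1

I ≈ (0.250000/3) × 60.000000 = 5.000000
Exact value: 5.000000
Error: 0.000000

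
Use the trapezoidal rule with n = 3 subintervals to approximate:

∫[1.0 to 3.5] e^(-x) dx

f(x) = e^(-x)
a = 1.0, b = 3.5, n = 3
h = (b - a)/n = 0.833333

Trapezoidal rule: (h/2)[f(x₀) + 2f(x₁) + 2f(x₂) + ... + f(xₙ)]

x_0 = 1.0000, f(x_0) = 0.367879, coefficient = 1
x_1 = 1.8333, f(x_1) = 0.159880, coefficient = 2
x_2 = 2.6667, f(x_2) = 0.069483, coefficient = 2
x_3 = 3.5000, f(x_3) = 0.030197, coefficient = 1

I ≈ (0.833333/2) × 0.856803 = 0.357001
Exact value: 0.337682
Error: 0.019319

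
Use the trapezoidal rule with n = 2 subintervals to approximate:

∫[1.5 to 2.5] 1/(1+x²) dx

f(x) = 1/(1+x²)
a = 1.5, b = 2.5, n = 2
h = (b - a)/n = 0.500000

Trapezoidal rule: (h/2)[f(x₀) + 2f(x₁) + 2f(x₂) + ... + f(xₙ)]

x_0 = 1.5000, f(x_0) = 0.307692, coefficient = 1
x_1 = 2.0000, f(x_1) = 0.200000, coefficient = 2
x_2 = 2.5000, f(x_2) = 0.137931, coefficient = 1

I ≈ (0.500000/2) × 0.845623 = 0.211406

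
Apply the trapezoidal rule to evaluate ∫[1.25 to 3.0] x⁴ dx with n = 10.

f(x) = x⁴
a = 1.25, b = 3.0, n = 10
h = (b - a)/n = 0.175000

Trapezoidal rule: (h/2)[f(x₀) + 2f(x₁) + 2f(x₂) + ... + f(xₙ)]

x_0 = 1.2500, f(x_0) = 2.441406, coefficient = 1
x_1 = 1.4250, f(x_1) = 4.123438, coefficient = 2
x_2 = 1.6000, f(x_2) = 6.553600, coefficient = 2
x_3 = 1.7750, f(x_3) = 9.926438, coefficient = 2
x_4 = 1.9500, f(x_4) = 14.459006, coefficient = 2
x_5 = 2.1250, f(x_5) = 20.390869, coefficient = 2
x_6 = 2.3000, f(x_6) = 27.984100, coefficient = 2
x_7 = 2.4750, f(x_7) = 37.523282, coefficient = 2
x_8 = 2.6500, f(x_8) = 49.315506, coefficient = 2
x_9 = 2.8250, f(x_9) = 63.690375, coefficient = 2
x_10 = 3.0000, f(x_10) = 81.000000, coefficient = 1

I ≈ (0.175000/2) × 551.374635 = 48.245281
Exact value: 47.989648
Error: 0.255632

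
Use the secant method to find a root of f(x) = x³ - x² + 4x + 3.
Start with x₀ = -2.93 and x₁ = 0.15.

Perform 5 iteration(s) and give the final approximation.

f(x) = x³ - x² + 4x + 3
x₀ = -2.93, x₁ = 0.15

Secant formula: x_{n+1} = x_n - f(x_n)(x_n - x_{n-1})/(f(x_n) - f(x_{n-1}))

Iteration 1:
  f(-2.930000) = -42.458657
  f(0.150000) = 3.580875
  x_2 = 0.150000 - 3.580875×(0.150000 - (-2.930000))/(3.580875 - (-42.458657))
       = -0.089557
Iteration 2:
  f(0.150000) = 3.580875
  f(-0.089557) = 2.633033
  x_3 = -0.089557 - 2.633033×(-0.089557 - 0.150000)/(2.633033 - 3.580875)
       = -0.755028
Iteration 3:
  f(-0.089557) = 2.633033
  f(-0.755028) = -1.020599
  x_4 = -0.755028 - (-1.020599)×(-0.755028 - (-0.089557))/(-1.020599 - 2.633033)
       = -0.569137
Iteration 4:
  f(-0.755028) = -1.020599
  f(-0.569137) = 0.215183
  x_5 = -0.569137 - 0.215183×(-0.569137 - (-0.755028))/(0.215183 - (-1.020599))
       = -0.601506
Iteration 5:
  f(-0.569137) = 0.215183
  f(-0.601506) = 0.014539
  x_6 = -0.601506 - 0.014539×(-0.601506 - (-0.569137))/(0.014539 - 0.215183)
       = -0.603851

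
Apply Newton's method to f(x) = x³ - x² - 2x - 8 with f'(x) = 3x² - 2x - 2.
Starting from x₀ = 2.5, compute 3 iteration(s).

f(x) = x³ - x² - 2x - 8
f'(x) = 3x² - 2x - 2
x₀ = 2.5

Newton-Raphson formula: x_{n+1} = x_n - f(x_n)/f'(x_n)

Iteration 1:
  f(2.500000) = -3.625000
  f'(2.500000) = 11.750000
  x_1 = 2.500000 - (-3.625000)/11.750000 = 2.808511
Iteration 2:
  f(2.808511) = 0.648026
  f'(2.808511) = 16.046175
  x_2 = 2.808511 - 0.648026/16.046175 = 2.768126
Iteration 3:
  f(2.768126) = 0.012045
  f'(2.768126) = 15.451306
  x_3 = 2.768126 - 0.012045/15.451306 = 2.767346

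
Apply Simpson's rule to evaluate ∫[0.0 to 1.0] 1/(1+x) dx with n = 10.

f(x) = 1/(1+x)
a = 0.0, b = 1.0, n = 10
h = (b - a)/n = 0.100000

Simpson's rule: (h/3)[f(x₀) + 4f(x₁) + 2f(x₂) + ... + f(xₙ)]

x_0 = 0.0000, f(x_0) = 1.000000, coefficient = 1
x_1 = 0.1000, f(x_1) = 0.909091, coefficient = 4
x_2 = 0.2000, f(x_2) = 0.833333, coefficient = 2
x_3 = 0.3000, f(x_3) = 0.769231, coefficient = 4
x_4 = 0.4000, f(x_4) = 0.714286, coefficient = 2
x_5 = 0.5000, f(x_5) = 0.666667, coefficient = 4
x_6 = 0.6000, f(x_6) = 0.625000, coefficient = 2
x_7 = 0.7000, f(x_7) = 0.588235, coefficient = 4
x_8 = 0.8000, f(x_8) = 0.555556, coefficient = 2
x_9 = 0.9000, f(x_9) = 0.526316, coefficient = 4
x_10 = 1.0000, f(x_10) = 0.500000, coefficient = 1

I ≈ (0.100000/3) × 20.794507 = 0.693150
Exact value: 0.693147
Error: 0.000003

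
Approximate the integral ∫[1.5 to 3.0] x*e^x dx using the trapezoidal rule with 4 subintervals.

f(x) = x*e^x
a = 1.5, b = 3.0, n = 4
h = (b - a)/n = 0.375000

Trapezoidal rule: (h/2)[f(x₀) + 2f(x₁) + 2f(x₂) + ... + f(xₙ)]

x_0 = 1.5000, f(x_0) = 6.722534, coefficient = 1
x_1 = 1.8750, f(x_1) = 12.226536, coefficient = 2
x_2 = 2.2500, f(x_2) = 21.347406, coefficient = 2
x_3 = 2.6250, f(x_3) = 36.237007, coefficient = 2
x_4 = 3.0000, f(x_4) = 60.256611, coefficient = 1

I ≈ (0.375000/2) × 206.601042 = 38.737695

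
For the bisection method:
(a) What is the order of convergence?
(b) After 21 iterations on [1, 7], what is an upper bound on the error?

(a) Bisection has linear (order 1) convergence; the error is halved each step.

(b) Error bound = (b-a)/2^n = (7 - 1)/2^{21}
    = 6/2^{21}

(a) 1 (linear); (b) error ≤ 2.86e-06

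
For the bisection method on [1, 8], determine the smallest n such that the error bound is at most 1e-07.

We need (b-a)/2^n ≤ 1e-07
(8 - 1)/2^n ≤ 1e-07
7/2^n ≤ 1e-07
2^n ≥ 70000000
n ≥ log₂(70000000) = 26.06
n ≥ 27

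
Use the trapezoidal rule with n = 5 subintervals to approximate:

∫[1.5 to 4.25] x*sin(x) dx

f(x) = x*sin(x)
a = 1.5, b = 4.25, n = 5
h = (b - a)/n = 0.550000

Trapezoidal rule: (h/2)[f(x₀) + 2f(x₁) + 2f(x₂) + ... + f(xₙ)]

x_0 = 1.5000, f(x_0) = 1.496242, coefficient = 1
x_1 = 2.0500, f(x_1) = 1.819093, coefficient = 2
x_2 = 2.6000, f(x_2) = 1.340304, coefficient = 2
x_3 = 3.1500, f(x_3) = -0.026483, coefficient = 2
x_4 = 3.7000, f(x_4) = -1.960394, coefficient = 2
x_5 = 4.2500, f(x_5) = -3.803705, coefficient = 1

I ≈ (0.550000/2) × 0.037577 = 0.010334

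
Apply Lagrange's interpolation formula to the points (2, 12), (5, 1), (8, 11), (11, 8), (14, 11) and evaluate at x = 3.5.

Lagrange interpolation formula:
P(x) = Σ yᵢ × Lᵢ(x)
where Lᵢ(x) = Π_{j≠i} (x - xⱼ)/(xᵢ - xⱼ)

L_0(3.5) = (3.5 - 5)/(2 - 5) × (3.5 - 8)/(2 - 8) × (3.5 - 11)/(2 - 11) × (3.5 - 14)/(2 - 14) = 0.273438
L_1(3.5) = (3.5 - 2)/(5 - 2) × (3.5 - 8)/(5 - 8) × (3.5 - 11)/(5 - 11) × (3.5 - 14)/(5 - 14) = 1.093750
L_2(3.5) = (3.5 - 2)/(8 - 2) × (3.5 - 5)/(8 - 5) × (3.5 - 11)/(8 - 11) × (3.5 - 14)/(8 - 14) = -0.546875
L_3(3.5) = (3.5 - 2)/(11 - 2) × (3.5 - 5)/(11 - 5) × (3.5 - 8)/(11 - 8) × (3.5 - 14)/(11 - 14) = 0.218750
L_4(3.5) = (3.5 - 2)/(14 - 2) × (3.5 - 5)/(14 - 5) × (3.5 - 8)/(14 - 8) × (3.5 - 11)/(14 - 11) = -0.039062

P(3.5) = 12×L_0(3.5) + 1×L_1(3.5) + 11×L_2(3.5) + 8×L_3(3.5) + 11×L_4(3.5)
P(3.5) = -0.320312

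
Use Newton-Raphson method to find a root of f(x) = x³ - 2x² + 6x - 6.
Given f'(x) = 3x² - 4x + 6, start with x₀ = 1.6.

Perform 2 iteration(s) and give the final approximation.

f(x) = x³ - 2x² + 6x - 6
f'(x) = 3x² - 4x + 6
x₀ = 1.6

Newton-Raphson formula: x_{n+1} = x_n - f(x_n)/f'(x_n)

Iteration 1:
  f(1.600000) = 2.576000
  f'(1.600000) = 7.280000
  x_1 = 1.600000 - 2.576000/7.280000 = 1.246154
Iteration 2:
  f(1.246154) = 0.306276
  f'(1.246154) = 5.674083
  x_2 = 1.246154 - 0.306276/5.674083 = 1.192176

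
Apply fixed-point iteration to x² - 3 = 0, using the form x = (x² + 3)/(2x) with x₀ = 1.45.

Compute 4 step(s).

Equation: x² - 3 = 0
Fixed-point form: x = (x² + 3)/(2x)
x₀ = 1.45

x_1 = g(1.450000) = 1.759483
x_2 = g(1.759483) = 1.732265
x_3 = g(1.732265) = 1.732051
x_4 = g(1.732051) = 1.732051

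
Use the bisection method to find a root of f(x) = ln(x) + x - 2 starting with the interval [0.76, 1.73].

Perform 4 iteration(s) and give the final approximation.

f(x) = ln(x) + x - 2
Initial interval: [0.76, 1.73]

Iteration 1:
  c_1 = (0.760000 + 1.730000)/2 = 1.245000
  f(c_1) = f(1.245000) = -0.535864
  f(a) × f(c) ≥ 0, new interval: [1.245000, 1.730000]
Iteration 2:
  c_2 = (1.245000 + 1.730000)/2 = 1.487500
  f(c_2) = f(1.487500) = -0.115403
  f(a) × f(c) ≥ 0, new interval: [1.487500, 1.730000]
Iteration 3:
  c_3 = (1.487500 + 1.730000)/2 = 1.608750
  f(c_3) = f(1.608750) = 0.084207
  f(a) × f(c) < 0, new interval: [1.487500, 1.608750]
Iteration 4:
  c_4 = (1.487500 + 1.608750)/2 = 1.548125
  f(c_4) = f(1.548125) = -0.014830
  f(a) × f(c) ≥ 0, new interval: [1.548125, 1.608750]

After 4 iteration(s), the approximation is c_4 = 1.548125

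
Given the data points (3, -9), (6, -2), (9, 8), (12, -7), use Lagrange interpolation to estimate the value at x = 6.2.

Lagrange interpolation formula:
P(x) = Σ yᵢ × Lᵢ(x)
where Lᵢ(x) = Π_{j≠i} (x - xⱼ)/(xᵢ - xⱼ)

L_0(6.2) = (6.2 - 6)/(3 - 6) × (6.2 - 9)/(3 - 9) × (6.2 - 12)/(3 - 12) = -0.020049
L_1(6.2) = (6.2 - 3)/(6 - 3) × (6.2 - 9)/(6 - 9) × (6.2 - 12)/(6 - 12) = 0.962370
L_2(6.2) = (6.2 - 3)/(9 - 3) × (6.2 - 6)/(9 - 6) × (6.2 - 12)/(9 - 12) = 0.068741
L_3(6.2) = (6.2 - 3)/(12 - 3) × (6.2 - 6)/(12 - 6) × (6.2 - 9)/(12 - 9) = -0.011062

P(6.2) = (-9)×L_0(6.2) + (-2)×L_1(6.2) + 8×L_2(6.2) + (-7)×L_3(6.2)
P(6.2) = -1.116938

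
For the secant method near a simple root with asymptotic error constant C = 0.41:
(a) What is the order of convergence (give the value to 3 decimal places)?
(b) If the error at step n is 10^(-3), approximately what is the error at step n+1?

(a) Secant method has superlinear convergence with order φ = (1+√5)/2 ≈ 1.618.
    This means |e_{n+1}| ≈ C|e_n|^1.618.

(b) With |e_n| = 10^(-3) and C = 0.41:
    |e_{n+1}| ≈ 0.41 × (10^(-3))^1.618 = 0.41 × 10^(-4.85)

(a) ≈ 1.618 (golden ratio); (b) |e_{n+1}| ≈ 5.737e-06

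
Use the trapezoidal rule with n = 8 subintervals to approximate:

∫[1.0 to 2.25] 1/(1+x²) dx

f(x) = 1/(1+x²)
a = 1.0, b = 2.25, n = 8
h = (b - a)/n = 0.156250

Trapezoidal rule: (h/2)[f(x₀) + 2f(x₁) + 2f(x₂) + ... + f(xₙ)]

x_0 = 1.0000, f(x_0) = 0.500000, coefficient = 1
x_1 = 1.1562, f(x_1) = 0.427915, coefficient = 2
x_2 = 1.3125, f(x_2) = 0.367288, coefficient = 2
x_3 = 1.4688, f(x_3) = 0.316734, coefficient = 2
x_4 = 1.6250, f(x_4) = 0.274678, coefficient = 2
x_5 = 1.7812, f(x_5) = 0.239644, coefficient = 2
x_6 = 1.9375, f(x_6) = 0.210353, coefficient = 2
x_7 = 2.0938, f(x_7) = 0.185743, coefficient = 2
x_8 = 2.2500, f(x_8) = 0.164948, coefficient = 1

I ≈ (0.156250/2) × 4.709659 = 0.367942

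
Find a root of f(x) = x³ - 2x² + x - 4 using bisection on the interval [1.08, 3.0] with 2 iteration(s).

f(x) = x³ - 2x² + x - 4
Initial interval: [1.08, 3.0]

Iteration 1:
  c_1 = (1.080000 + 3.000000)/2 = 2.040000
  f(c_1) = f(2.040000) = -1.793536
  f(a) × f(c) ≥ 0, new interval: [2.040000, 3.000000]
Iteration 2:
  c_2 = (2.040000 + 3.000000)/2 = 2.520000
  f(c_2) = f(2.520000) = 1.822208
  f(a) × f(c) < 0, new interval: [2.040000, 2.520000]

After 2 iteration(s), the approximation is c_2 = 2.520000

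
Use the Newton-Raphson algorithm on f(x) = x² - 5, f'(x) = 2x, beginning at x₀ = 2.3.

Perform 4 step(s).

f(x) = x² - 5
f'(x) = 2x
x₀ = 2.3

Newton-Raphson formula: x_{n+1} = x_n - f(x_n)/f'(x_n)

Iteration 1:
  f(2.300000) = 0.290000
  f'(2.300000) = 4.600000
  x_1 = 2.300000 - 0.290000/4.600000 = 2.236957
Iteration 2:
  f(2.236957) = 0.003974
  f'(2.236957) = 4.473913
  x_2 = 2.236957 - 0.003974/4.473913 = 2.236068
Iteration 3:
  f(2.236068) = 0.000001
  f'(2.236068) = 4.472136
  x_3 = 2.236068 - 0.000001/4.472136 = 2.236068
Iteration 4:
  f(2.236068) = 0.000000
  f'(2.236068) = 4.472136
  x_4 = 2.236068 - 0.000000/4.472136 = 2.236068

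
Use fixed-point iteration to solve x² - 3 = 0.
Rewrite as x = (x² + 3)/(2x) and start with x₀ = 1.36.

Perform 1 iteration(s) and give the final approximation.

Equation: x² - 3 = 0
Fixed-point form: x = (x² + 3)/(2x)
x₀ = 1.36

x_1 = g(1.360000) = 1.782941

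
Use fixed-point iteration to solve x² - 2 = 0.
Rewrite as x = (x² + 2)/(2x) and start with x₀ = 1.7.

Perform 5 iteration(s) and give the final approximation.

Equation: x² - 2 = 0
Fixed-point form: x = (x² + 2)/(2x)
x₀ = 1.7

x_1 = g(1.700000) = 1.438235
x_2 = g(1.438235) = 1.414414
x_3 = g(1.414414) = 1.414214
x_4 = g(1.414214) = 1.414214
x_5 = g(1.414214) = 1.414214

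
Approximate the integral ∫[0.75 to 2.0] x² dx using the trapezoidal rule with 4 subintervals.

f(x) = x²
a = 0.75, b = 2.0, n = 4
h = (b - a)/n = 0.312500

Trapezoidal rule: (h/2)[f(x₀) + 2f(x₁) + 2f(x₂) + ... + f(xₙ)]

x_0 = 0.7500, f(x_0) = 0.562500, coefficient = 1
x_1 = 1.0625, f(x_1) = 1.128906, coefficient = 2
x_2 = 1.3750, f(x_2) = 1.890625, coefficient = 2
x_3 = 1.6875, f(x_3) = 2.847656, coefficient = 2
x_4 = 2.0000, f(x_4) = 4.000000, coefficient = 1

I ≈ (0.312500/2) × 16.296875 = 2.546387
Exact value: 2.526042
Error: 0.020345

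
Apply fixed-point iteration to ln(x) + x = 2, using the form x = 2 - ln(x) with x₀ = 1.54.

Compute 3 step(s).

Equation: ln(x) + x = 2
Fixed-point form: x = 2 - ln(x)
x₀ = 1.54

x_1 = g(1.540000) = 1.568218
x_2 = g(1.568218) = 1.550060
x_3 = g(1.550060) = 1.561706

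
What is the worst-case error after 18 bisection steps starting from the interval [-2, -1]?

Bisection error bound: |error| ≤ (b-a)/2^n
|error| ≤ (-1 - (-2))/2^18 = 1/2^18
|error| ≤ 0.0000038147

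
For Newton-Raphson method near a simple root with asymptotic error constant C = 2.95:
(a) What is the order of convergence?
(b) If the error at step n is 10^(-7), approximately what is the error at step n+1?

(a) Newton-Raphson has quadratic (order 2) convergence near simple roots.
    This means |e_{n+1}| ≈ C|e_n|².

(b) With |e_n| = 10^(-7) and C = 2.95:
    |e_{n+1}| ≈ 2.95 × (10^(-7))² = 2.95 × 10^(-14)

(a) 2 (quadratic); (b) |e_{n+1}| ≈ 2.950e-14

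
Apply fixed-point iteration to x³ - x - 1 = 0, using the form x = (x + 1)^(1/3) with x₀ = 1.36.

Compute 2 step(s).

Equation: x³ - x - 1 = 0
Fixed-point form: x = (x + 1)^(1/3)
x₀ = 1.36

x_1 = g(1.360000) = 1.331386
x_2 = g(1.331386) = 1.325983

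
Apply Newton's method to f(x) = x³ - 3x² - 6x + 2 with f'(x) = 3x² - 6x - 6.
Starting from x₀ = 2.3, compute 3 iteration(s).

f(x) = x³ - 3x² - 6x + 2
f'(x) = 3x² - 6x - 6
x₀ = 2.3

Newton-Raphson formula: x_{n+1} = x_n - f(x_n)/f'(x_n)

Iteration 1:
  f(2.300000) = -15.503000
  f'(2.300000) = -3.930000
  x_1 = 2.300000 - (-15.503000)/(-3.930000) = -1.644784
Iteration 2:
  f(-1.644784) = -0.696894
  f'(-1.644784) = 11.984643
  x_2 = -1.644784 - (-0.696894)/11.984643 = -1.586635
Iteration 3:
  f(-1.586635) = -0.026632
  f'(-1.586635) = 11.072039
  x_3 = -1.586635 - (-0.026632)/11.072039 = -1.584230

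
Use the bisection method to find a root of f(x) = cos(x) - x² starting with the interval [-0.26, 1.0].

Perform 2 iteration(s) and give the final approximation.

f(x) = cos(x) - x²
Initial interval: [-0.26, 1.0]

Iteration 1:
  c_1 = (-0.260000 + 1.000000)/2 = 0.370000
  f(c_1) = f(0.370000) = 0.795427
  f(a) × f(c) ≥ 0, new interval: [0.370000, 1.000000]
Iteration 2:
  c_2 = (0.370000 + 1.000000)/2 = 0.685000
  f(c_2) = f(0.685000) = 0.305194
  f(a) × f(c) ≥ 0, new interval: [0.685000, 1.000000]

After 2 iteration(s), the approximation is c_2 = 0.685000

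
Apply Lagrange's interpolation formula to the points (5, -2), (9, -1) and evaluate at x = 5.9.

Lagrange interpolation formula:
P(x) = Σ yᵢ × Lᵢ(x)
where Lᵢ(x) = Π_{j≠i} (x - xⱼ)/(xᵢ - xⱼ)

L_0(5.9) = (5.9 - 9)/(5 - 9) = 0.775000
L_1(5.9) = (5.9 - 5)/(9 - 5) = 0.225000

P(5.9) = (-2)×L_0(5.9) + (-1)×L_1(5.9)
P(5.9) = -1.775000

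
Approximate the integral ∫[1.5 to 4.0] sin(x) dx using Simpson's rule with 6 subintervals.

f(x) = sin(x)
a = 1.5, b = 4.0, n = 6
h = (b - a)/n = 0.416667

Simpson's rule: (h/3)[f(x₀) + 4f(x₁) + 2f(x₂) + ... + f(xₙ)]

x_0 = 1.5000, f(x_0) = 0.997495, coefficient = 1
x_1 = 1.9167, f(x_1) = 0.940781, coefficient = 4
x_2 = 2.3333, f(x_2) = 0.723086, coefficient = 2
x_3 = 2.7500, f(x_3) = 0.381661, coefficient = 4
x_4 = 3.1667, f(x_4) = -0.025071, coefficient = 2
x_5 = 3.5833, f(x_5) = -0.427514, coefficient = 4
x_6 = 4.0000, f(x_6) = -0.756802, coefficient = 1

I ≈ (0.416667/3) × 5.216434 = 0.724505
Exact value: 0.724381
Error: 0.000124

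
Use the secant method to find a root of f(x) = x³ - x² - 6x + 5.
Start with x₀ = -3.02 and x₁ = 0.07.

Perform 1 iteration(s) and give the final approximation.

f(x) = x³ - x² - 6x + 5
x₀ = -3.02, x₁ = 0.07

Secant formula: x_{n+1} = x_n - f(x_n)(x_n - x_{n-1})/(f(x_n) - f(x_{n-1}))

Iteration 1:
  f(-3.020000) = -13.544008
  f(0.070000) = 4.575443
  x_2 = 0.070000 - 4.575443×(0.070000 - (-3.020000))/(4.575443 - (-13.544008))
       = -0.710273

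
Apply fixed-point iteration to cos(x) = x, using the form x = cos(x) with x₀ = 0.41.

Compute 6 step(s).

Equation: cos(x) = x
Fixed-point form: x = cos(x)
x₀ = 0.41

x_1 = g(0.410000) = 0.917121
x_2 = g(0.917121) = 0.608108
x_3 = g(0.608108) = 0.820730
x_4 = g(0.820730) = 0.681687
x_5 = g(0.681687) = 0.776511
x_6 = g(0.776511) = 0.713363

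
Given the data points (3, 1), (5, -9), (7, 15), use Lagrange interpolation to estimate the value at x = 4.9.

Lagrange interpolation formula:
P(x) = Σ yᵢ × Lᵢ(x)
where Lᵢ(x) = Π_{j≠i} (x - xⱼ)/(xᵢ - xⱼ)

L_0(4.9) = (4.9 - 5)/(3 - 5) × (4.9 - 7)/(3 - 7) = 0.026250
L_1(4.9) = (4.9 - 3)/(5 - 3) × (4.9 - 7)/(5 - 7) = 0.997500
L_2(4.9) = (4.9 - 3)/(7 - 3) × (4.9 - 5)/(7 - 5) = -0.023750

P(4.9) = 1×L_0(4.9) + (-9)×L_1(4.9) + 15×L_2(4.9)
P(4.9) = -9.307500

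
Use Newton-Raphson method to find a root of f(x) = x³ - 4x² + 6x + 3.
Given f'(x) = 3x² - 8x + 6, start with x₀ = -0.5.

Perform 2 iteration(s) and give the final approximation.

f(x) = x³ - 4x² + 6x + 3
f'(x) = 3x² - 8x + 6
x₀ = -0.5

Newton-Raphson formula: x_{n+1} = x_n - f(x_n)/f'(x_n)

Iteration 1:
  f(-0.500000) = -1.125000
  f'(-0.500000) = 10.750000
  x_1 = -0.500000 - (-1.125000)/10.750000 = -0.395349
Iteration 2:
  f(-0.395349) = -0.059089
  f'(-0.395349) = 9.631693
  x_2 = -0.395349 - (-0.059089)/9.631693 = -0.389214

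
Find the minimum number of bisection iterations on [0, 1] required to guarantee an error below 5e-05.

We need (b-a)/2^n ≤ 5e-05
(1 - 0)/2^n ≤ 5e-05
1/2^n ≤ 5e-05
2^n ≥ 20000
n ≥ log₂(20000) = 14.29
n ≥ 15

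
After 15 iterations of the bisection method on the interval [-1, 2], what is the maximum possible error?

Bisection error bound: |error| ≤ (b-a)/2^n
|error| ≤ (2 - (-1))/2^15 = 3/2^15
|error| ≤ 0.0000915527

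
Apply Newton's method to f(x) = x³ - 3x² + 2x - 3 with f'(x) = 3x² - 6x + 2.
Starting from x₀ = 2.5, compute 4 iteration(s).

f(x) = x³ - 3x² + 2x - 3
f'(x) = 3x² - 6x + 2
x₀ = 2.5

Newton-Raphson formula: x_{n+1} = x_n - f(x_n)/f'(x_n)

Iteration 1:
  f(2.500000) = -1.125000
  f'(2.500000) = 5.750000
  x_1 = 2.500000 - (-1.125000)/5.750000 = 2.695652
Iteration 2:
  f(2.695652) = 0.179749
  f'(2.695652) = 7.625709
  x_2 = 2.695652 - 0.179749/7.625709 = 2.672081
Iteration 3:
  f(2.672081) = 0.002813
  f'(2.672081) = 7.387563
  x_3 = 2.672081 - 0.002813/7.387563 = 2.671700
Iteration 4:
  f(2.671700) = 0.000001
  f'(2.671700) = 7.383742
  x_4 = 2.671700 - 0.000001/7.383742 = 2.671700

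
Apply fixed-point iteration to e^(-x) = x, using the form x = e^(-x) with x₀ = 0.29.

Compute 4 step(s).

Equation: e^(-x) = x
Fixed-point form: x = e^(-x)
x₀ = 0.29

x_1 = g(0.290000) = 0.748264
x_2 = g(0.748264) = 0.473187
x_3 = g(0.473187) = 0.623013
x_4 = g(0.623013) = 0.536326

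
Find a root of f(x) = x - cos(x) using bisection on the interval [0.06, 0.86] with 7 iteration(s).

f(x) = x - cos(x)
Initial interval: [0.06, 0.86]

Iteration 1:
  c_1 = (0.060000 + 0.860000)/2 = 0.460000
  f(c_1) = f(0.460000) = -0.436052
  f(a) × f(c) ≥ 0, new interval: [0.460000, 0.860000]
Iteration 2:
  c_2 = (0.460000 + 0.860000)/2 = 0.660000
  f(c_2) = f(0.660000) = -0.129992
  f(a) × f(c) ≥ 0, new interval: [0.660000, 0.860000]
Iteration 3:
  c_3 = (0.660000 + 0.860000)/2 = 0.760000
  f(c_3) = f(0.760000) = 0.035164
  f(a) × f(c) < 0, new interval: [0.660000, 0.760000]
Iteration 4:
  c_4 = (0.660000 + 0.760000)/2 = 0.710000
  f(c_4) = f(0.710000) = -0.048362
  f(a) × f(c) ≥ 0, new interval: [0.710000, 0.760000]
Iteration 5:
  c_5 = (0.710000 + 0.760000)/2 = 0.735000
  f(c_5) = f(0.735000) = -0.006831
  f(a) × f(c) ≥ 0, new interval: [0.735000, 0.760000]
Iteration 6:
  c_6 = (0.735000 + 0.760000)/2 = 0.747500
  f(c_6) = f(0.747500) = 0.014109
  f(a) × f(c) < 0, new interval: [0.735000, 0.747500]
Iteration 7:
  c_7 = (0.735000 + 0.747500)/2 = 0.741250
  f(c_7) = f(0.741250) = 0.003625
  f(a) × f(c) < 0, new interval: [0.735000, 0.741250]

After 7 iteration(s), the approximation is c_7 = 0.741250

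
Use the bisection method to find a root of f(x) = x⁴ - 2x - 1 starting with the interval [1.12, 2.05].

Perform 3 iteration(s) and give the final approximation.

f(x) = x⁴ - 2x - 1
Initial interval: [1.12, 2.05]

Iteration 1:
  c_1 = (1.120000 + 2.050000)/2 = 1.585000
  f(c_1) = f(1.585000) = 2.141274
  f(a) × f(c) < 0, new interval: [1.120000, 1.585000]
Iteration 2:
  c_2 = (1.120000 + 1.585000)/2 = 1.352500
  f(c_2) = f(1.352500) = -0.358822
  f(a) × f(c) ≥ 0, new interval: [1.352500, 1.585000]
Iteration 3:
  c_3 = (1.352500 + 1.585000)/2 = 1.468750
  f(c_3) = f(1.468750) = 0.716126
  f(a) × f(c) < 0, new interval: [1.352500, 1.468750]

After 3 iteration(s), the approximation is c_3 = 1.468750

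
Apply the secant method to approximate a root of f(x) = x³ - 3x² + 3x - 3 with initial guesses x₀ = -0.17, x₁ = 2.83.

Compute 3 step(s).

f(x) = x³ - 3x² + 3x - 3
x₀ = -0.17, x₁ = 2.83

Secant formula: x_{n+1} = x_n - f(x_n)(x_n - x_{n-1})/(f(x_n) - f(x_{n-1}))

Iteration 1:
  f(-0.170000) = -3.601613
  f(2.830000) = 4.128487
  x_2 = 2.830000 - 4.128487×(2.830000 - (-0.170000))/(4.128487 - (-3.601613))
       = 1.227762
Iteration 2:
  f(2.830000) = 4.128487
  f(1.227762) = -1.988185
  x_3 = 1.227762 - (-1.988185)×(1.227762 - 2.830000)/(-1.988185 - 4.128487)
       = 1.748559
Iteration 3:
  f(1.227762) = -1.988185
  f(1.748559) = -1.580552
  x_4 = 1.748559 - (-1.580552)×(1.748559 - 1.227762)/(-1.580552 - (-1.988185))
       = 3.767894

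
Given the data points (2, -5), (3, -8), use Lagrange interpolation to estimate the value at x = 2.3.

Lagrange interpolation formula:
P(x) = Σ yᵢ × Lᵢ(x)
where Lᵢ(x) = Π_{j≠i} (x - xⱼ)/(xᵢ - xⱼ)

L_0(2.3) = (2.3 - 3)/(2 - 3) = 0.700000
L_1(2.3) = (2.3 - 2)/(3 - 2) = 0.300000

P(2.3) = (-5)×L_0(2.3) + (-8)×L_1(2.3)
P(2.3) = -5.900000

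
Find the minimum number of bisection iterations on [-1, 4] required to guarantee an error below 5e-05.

We need (b-a)/2^n ≤ 5e-05
(4 - (-1))/2^n ≤ 5e-05
5/2^n ≤ 5e-05
2^n ≥ 100000
n ≥ log₂(100000) = 16.61
n ≥ 17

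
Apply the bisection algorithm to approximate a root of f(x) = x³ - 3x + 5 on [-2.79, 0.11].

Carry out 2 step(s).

f(x) = x³ - 3x + 5
Initial interval: [-2.79, 0.11]

Iteration 1:
  c_1 = (-2.790000 + 0.110000)/2 = -1.340000
  f(c_1) = f(-1.340000) = 6.613896
  f(a) × f(c) < 0, new interval: [-2.790000, -1.340000]
Iteration 2:
  c_2 = (-2.790000 + (-1.340000))/2 = -2.065000
  f(c_2) = f(-2.065000) = 2.389375
  f(a) × f(c) < 0, new interval: [-2.790000, -2.065000]

After 2 iteration(s), the approximation is c_2 = -2.065000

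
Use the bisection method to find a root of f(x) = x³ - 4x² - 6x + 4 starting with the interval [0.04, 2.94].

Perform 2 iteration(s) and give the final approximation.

f(x) = x³ - 4x² - 6x + 4
Initial interval: [0.04, 2.94]

Iteration 1:
  c_1 = (0.040000 + 2.940000)/2 = 1.490000
  f(c_1) = f(1.490000) = -10.512451
  f(a) × f(c) < 0, new interval: [0.040000, 1.490000]
Iteration 2:
  c_2 = (0.040000 + 1.490000)/2 = 0.765000
  f(c_2) = f(0.765000) = -2.483203
  f(a) × f(c) < 0, new interval: [0.040000, 0.765000]

After 2 iteration(s), the approximation is c_2 = 0.765000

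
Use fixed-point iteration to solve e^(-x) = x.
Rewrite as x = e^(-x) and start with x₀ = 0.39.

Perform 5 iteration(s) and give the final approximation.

Equation: e^(-x) = x
Fixed-point form: x = e^(-x)
x₀ = 0.39

x_1 = g(0.390000) = 0.677057
x_2 = g(0.677057) = 0.508110
x_3 = g(0.508110) = 0.601631
x_4 = g(0.601631) = 0.547917
x_5 = g(0.547917) = 0.578153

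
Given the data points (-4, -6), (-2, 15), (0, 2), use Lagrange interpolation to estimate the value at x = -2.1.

Lagrange interpolation formula:
P(x) = Σ yᵢ × Lᵢ(x)
where Lᵢ(x) = Π_{j≠i} (x - xⱼ)/(xᵢ - xⱼ)

L_0(-2.1) = (-2.1 - (-2))/(-4 - (-2)) × (-2.1 - 0)/(-4 - 0) = 0.026250
L_1(-2.1) = (-2.1 - (-4))/(-2 - (-4)) × (-2.1 - 0)/(-2 - 0) = 0.997500
L_2(-2.1) = (-2.1 - (-4))/(0 - (-4)) × (-2.1 - (-2))/(0 - (-2)) = -0.023750

P(-2.1) = (-6)×L_0(-2.1) + 15×L_1(-2.1) + 2×L_2(-2.1)
P(-2.1) = 14.757500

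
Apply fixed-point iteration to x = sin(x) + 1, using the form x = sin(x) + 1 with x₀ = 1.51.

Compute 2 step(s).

Equation: x = sin(x) + 1
Fixed-point form: x = sin(x) + 1
x₀ = 1.51

x_1 = g(1.510000) = 1.998152
x_2 = g(1.998152) = 1.910065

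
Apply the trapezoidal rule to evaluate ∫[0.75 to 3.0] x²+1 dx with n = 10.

f(x) = x²+1
a = 0.75, b = 3.0, n = 10
h = (b - a)/n = 0.225000

Trapezoidal rule: (h/2)[f(x₀) + 2f(x₁) + 2f(x₂) + ... + f(xₙ)]

x_0 = 0.7500, f(x_0) = 1.562500, coefficient = 1
x_1 = 0.9750, f(x_1) = 1.950625, coefficient = 2
x_2 = 1.2000, f(x_2) = 2.440000, coefficient = 2
x_3 = 1.4250, f(x_3) = 3.030625, coefficient = 2
x_4 = 1.6500, f(x_4) = 3.722500, coefficient = 2
x_5 = 1.8750, f(x_5) = 4.515625, coefficient = 2
x_6 = 2.1000, f(x_6) = 5.410000, coefficient = 2
x_7 = 2.3250, f(x_7) = 6.405625, coefficient = 2
x_8 = 2.5500, f(x_8) = 7.502500, coefficient = 2
x_9 = 2.7750, f(x_9) = 8.700625, coefficient = 2
x_10 = 3.0000, f(x_10) = 10.000000, coefficient = 1

I ≈ (0.225000/2) × 98.918750 = 11.128359
Exact value: 11.109375
Error: 0.018984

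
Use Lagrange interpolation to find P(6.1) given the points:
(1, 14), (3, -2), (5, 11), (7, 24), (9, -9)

Lagrange interpolation formula:
P(x) = Σ yᵢ × Lᵢ(x)
where Lᵢ(x) = Π_{j≠i} (x - xⱼ)/(xᵢ - xⱼ)

L_0(6.1) = (6.1 - 3)/(1 - 3) × (6.1 - 5)/(1 - 5) × (6.1 - 7)/(1 - 7) × (6.1 - 9)/(1 - 9) = 0.023177
L_1(6.1) = (6.1 - 1)/(3 - 1) × (6.1 - 5)/(3 - 5) × (6.1 - 7)/(3 - 7) × (6.1 - 9)/(3 - 9) = -0.152522
L_2(6.1) = (6.1 - 1)/(5 - 1) × (6.1 - 3)/(5 - 3) × (6.1 - 7)/(5 - 7) × (6.1 - 9)/(5 - 9) = 0.644752
L_3(6.1) = (6.1 - 1)/(7 - 1) × (6.1 - 3)/(7 - 3) × (6.1 - 5)/(7 - 5) × (6.1 - 9)/(7 - 9) = 0.525353
L_4(6.1) = (6.1 - 1)/(9 - 1) × (6.1 - 3)/(9 - 3) × (6.1 - 5)/(9 - 5) × (6.1 - 7)/(9 - 7) = -0.040760

P(6.1) = 14×L_0(6.1) + (-2)×L_1(6.1) + 11×L_2(6.1) + 24×L_3(6.1) + (-9)×L_4(6.1)
P(6.1) = 20.697110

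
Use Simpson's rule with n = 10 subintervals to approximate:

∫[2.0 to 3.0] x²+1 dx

f(x) = x²+1
a = 2.0, b = 3.0, n = 10
h = (b - a)/n = 0.100000

Simpson's rule: (h/3)[f(x₀) + 4f(x₁) + 2f(x₂) + ... + f(xₙ)]

x_0 = 2.0000, f(x_0) = 5.000000, coefficient = 1
x_1 = 2.1000, f(x_1) = 5.410000, coefficient = 4
x_2 = 2.2000, f(x_2) = 5.840000, coefficient = 2
x_3 = 2.3000, f(x_3) = 6.290000, coefficient = 4
x_4 = 2.4000, f(x_4) = 6.760000, coefficient = 2
x_5 = 2.5000, f(x_5) = 7.250000, coefficient = 4
x_6 = 2.6000, f(x_6) = 7.760000, coefficient = 2
x_7 = 2.7000, f(x_7) = 8.290000, coefficient = 4
x_8 = 2.8000, f(x_8) = 8.840000, coefficient = 2
x_9 = 2.9000, f(x_9) = 9.410000, coefficient = 4
x_10 = 3.0000, f(x_10) = 10.000000, coefficient = 1

I ≈ (0.100000/3) × 220.000000 = 7.333333
Exact value: 7.333333
Error: 0.000000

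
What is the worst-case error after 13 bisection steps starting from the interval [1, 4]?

Bisection error bound: |error| ≤ (b-a)/2^n
|error| ≤ (4 - 1)/2^13 = 3/2^13
|error| ≤ 0.0003662109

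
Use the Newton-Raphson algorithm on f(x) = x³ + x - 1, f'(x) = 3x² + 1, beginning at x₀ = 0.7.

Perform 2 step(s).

f(x) = x³ + x - 1
f'(x) = 3x² + 1
x₀ = 0.7

Newton-Raphson formula: x_{n+1} = x_n - f(x_n)/f'(x_n)

Iteration 1:
  f(0.700000) = 0.043000
  f'(0.700000) = 2.470000
  x_1 = 0.700000 - 0.043000/2.470000 = 0.682591
Iteration 2:
  f(0.682591) = 0.000631
  f'(0.682591) = 2.397792
  x_2 = 0.682591 - 0.000631/2.397792 = 0.682328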